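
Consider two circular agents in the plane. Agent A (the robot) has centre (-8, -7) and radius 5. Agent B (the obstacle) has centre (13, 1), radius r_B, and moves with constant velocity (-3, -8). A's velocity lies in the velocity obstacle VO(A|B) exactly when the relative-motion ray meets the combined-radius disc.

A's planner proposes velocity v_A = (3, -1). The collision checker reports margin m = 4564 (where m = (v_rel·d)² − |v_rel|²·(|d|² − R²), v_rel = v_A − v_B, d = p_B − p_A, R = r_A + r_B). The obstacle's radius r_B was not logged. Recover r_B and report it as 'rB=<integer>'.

m = 4564
d = (21, 8);  v_rel = (6, 7),  |v_rel|² = 85
v_rel×d = (6)·(8) − (7)·(21) = -99
since m = R²·85 − (-99)²:  R² = (9801 + 4564) / 85 = 169
R = √169 = 13  ⇒  r_B = 13 − 5 = 8

rB=8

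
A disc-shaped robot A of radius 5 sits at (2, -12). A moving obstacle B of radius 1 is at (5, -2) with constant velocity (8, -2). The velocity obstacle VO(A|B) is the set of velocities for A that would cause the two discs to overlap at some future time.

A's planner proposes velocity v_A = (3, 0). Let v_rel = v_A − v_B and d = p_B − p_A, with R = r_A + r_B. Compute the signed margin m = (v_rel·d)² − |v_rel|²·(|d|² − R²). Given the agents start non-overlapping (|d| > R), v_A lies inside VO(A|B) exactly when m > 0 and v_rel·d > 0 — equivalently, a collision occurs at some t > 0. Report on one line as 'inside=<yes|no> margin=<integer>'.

d = (3, 10),  |d|² = 109;  R = 5+1 = 6,  c = 109−6² = 73
v_rel = (-5, 2),  |v_rel|² = 29;  v_rel·d = (-5)·(3) + (2)·(10) = 5
29·t² − 10·t + 73 = 0  ⇒  m = 5² − 29·73 = -2092
m = -2092 < 0,  v_rel·d = 5 > 0  ⇒  outside

inside=no margin=-2092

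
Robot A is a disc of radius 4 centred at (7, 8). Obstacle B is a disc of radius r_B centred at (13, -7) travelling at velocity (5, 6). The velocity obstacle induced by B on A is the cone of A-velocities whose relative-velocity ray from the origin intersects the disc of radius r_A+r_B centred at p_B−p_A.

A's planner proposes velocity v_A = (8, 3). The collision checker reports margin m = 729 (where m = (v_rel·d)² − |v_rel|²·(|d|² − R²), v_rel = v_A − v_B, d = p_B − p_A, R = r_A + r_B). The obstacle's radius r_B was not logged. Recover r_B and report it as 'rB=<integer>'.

m = 729
d = (6, -15);  v_rel = (3, -3),  |v_rel|² = 18
v_rel×d = (3)·(-15) − (-3)·(6) = -27
since m = R²·18 − (-27)²:  R² = (729 + 729) / 18 = 81
R = √81 = 9  ⇒  r_B = 9 − 4 = 5

rB=5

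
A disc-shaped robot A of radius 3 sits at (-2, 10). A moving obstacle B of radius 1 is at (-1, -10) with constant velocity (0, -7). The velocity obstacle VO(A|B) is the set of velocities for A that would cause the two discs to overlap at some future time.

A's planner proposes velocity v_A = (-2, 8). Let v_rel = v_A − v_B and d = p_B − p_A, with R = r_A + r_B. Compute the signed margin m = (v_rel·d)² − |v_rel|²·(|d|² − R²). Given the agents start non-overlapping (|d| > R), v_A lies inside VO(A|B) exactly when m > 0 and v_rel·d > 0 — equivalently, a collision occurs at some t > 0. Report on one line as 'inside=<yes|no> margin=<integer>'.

d = (1, -20),  |d|² = 401;  R = 3+1 = 4,  c = 401−4² = 385
v_rel = (-2, 15),  |v_rel|² = 229;  v_rel·d = (-2)·(1) + (15)·(-20) = -302
229·t² + 604·t + 385 = 0  ⇒  m = (-302)² − 229·385 = 3039
m = 3039 > 0,  v_rel·d = -302 < 0  ⇒  outside

inside=no margin=3039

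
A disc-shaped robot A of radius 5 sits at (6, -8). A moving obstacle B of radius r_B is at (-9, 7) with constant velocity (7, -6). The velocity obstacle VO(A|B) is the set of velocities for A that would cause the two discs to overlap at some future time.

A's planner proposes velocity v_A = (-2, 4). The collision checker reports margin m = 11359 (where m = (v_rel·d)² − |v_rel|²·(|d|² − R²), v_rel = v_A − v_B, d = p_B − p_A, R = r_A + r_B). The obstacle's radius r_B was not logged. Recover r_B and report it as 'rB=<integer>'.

m = 11359
d = (-15, 15);  v_rel = (-9, 10),  |v_rel|² = 181
v_rel×d = (-9)·(15) − (10)·(-15) = 15
since m = R²·181 − 15²:  R² = (225 + 11359) / 181 = 64
R = √64 = 8  ⇒  r_B = 8 − 5 = 3

rB=3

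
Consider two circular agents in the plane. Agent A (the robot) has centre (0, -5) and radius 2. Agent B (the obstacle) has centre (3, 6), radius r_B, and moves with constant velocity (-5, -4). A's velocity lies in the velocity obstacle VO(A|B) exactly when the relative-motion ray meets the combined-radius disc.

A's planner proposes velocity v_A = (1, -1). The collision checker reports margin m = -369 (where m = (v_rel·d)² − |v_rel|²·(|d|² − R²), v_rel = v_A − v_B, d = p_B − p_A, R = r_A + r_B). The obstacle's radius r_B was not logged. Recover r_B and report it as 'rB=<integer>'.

m = -369
d = (3, 11);  v_rel = (6, 3),  |v_rel|² = 45
v_rel×d = (6)·(11) − (3)·(3) = 57
since m = R²·45 − 57²:  R² = (3249 + -369) / 45 = 64
R = √64 = 8  ⇒  r_B = 8 − 2 = 6

rB=6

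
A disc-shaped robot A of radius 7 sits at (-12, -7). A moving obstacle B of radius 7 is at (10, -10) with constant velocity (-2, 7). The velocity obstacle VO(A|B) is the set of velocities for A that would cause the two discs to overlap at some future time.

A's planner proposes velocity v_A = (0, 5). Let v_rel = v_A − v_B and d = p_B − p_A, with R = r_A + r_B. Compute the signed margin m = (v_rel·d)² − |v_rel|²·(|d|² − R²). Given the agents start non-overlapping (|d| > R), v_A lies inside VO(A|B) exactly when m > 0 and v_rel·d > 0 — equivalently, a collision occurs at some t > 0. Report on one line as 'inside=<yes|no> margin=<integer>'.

d = (22, -3),  |d|² = 493;  R = 7+7 = 14,  c = 493−14² = 297
v_rel = (2, -2),  |v_rel|² = 8;  v_rel·d = (2)·(22) + (-2)·(-3) = 50
8·t² − 100·t + 297 = 0  ⇒  m = 50² − 8·297 = 124
m = 124 > 0,  v_rel·d = 50 > 0  ⇒  inside

inside=yes margin=124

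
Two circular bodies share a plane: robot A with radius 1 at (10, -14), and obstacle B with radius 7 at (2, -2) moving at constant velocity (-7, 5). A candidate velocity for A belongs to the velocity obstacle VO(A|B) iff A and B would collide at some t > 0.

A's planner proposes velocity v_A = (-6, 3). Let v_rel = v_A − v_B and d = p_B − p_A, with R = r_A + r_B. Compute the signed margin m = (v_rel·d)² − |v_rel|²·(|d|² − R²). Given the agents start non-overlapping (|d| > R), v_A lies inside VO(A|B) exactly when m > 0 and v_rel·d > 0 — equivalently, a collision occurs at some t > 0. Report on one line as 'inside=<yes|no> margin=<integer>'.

d = (-8, 12),  |d|² = 208;  R = 1+7 = 8,  c = 208−8² = 144
v_rel = (1, -2),  |v_rel|² = 5;  v_rel·d = (1)·(-8) + (-2)·(12) = -32
5·t² + 64·t + 144 = 0  ⇒  m = (-32)² − 5·144 = 304
m = 304 > 0,  v_rel·d = -32 < 0  ⇒  outside

inside=no margin=304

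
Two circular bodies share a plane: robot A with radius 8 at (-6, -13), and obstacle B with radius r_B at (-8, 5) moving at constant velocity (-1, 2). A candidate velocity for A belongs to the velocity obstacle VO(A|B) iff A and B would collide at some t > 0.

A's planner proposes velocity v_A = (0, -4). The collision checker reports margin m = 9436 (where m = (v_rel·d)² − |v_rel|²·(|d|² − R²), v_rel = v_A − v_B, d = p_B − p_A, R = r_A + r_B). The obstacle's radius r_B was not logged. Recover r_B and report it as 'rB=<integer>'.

m = 9436
d = (-2, 18);  v_rel = (1, -6),  |v_rel|² = 37
v_rel×d = (1)·(18) − (-6)·(-2) = 6
since m = R²·37 − 6²:  R² = (36 + 9436) / 37 = 256
R = √256 = 16  ⇒  r_B = 16 − 8 = 8

rB=8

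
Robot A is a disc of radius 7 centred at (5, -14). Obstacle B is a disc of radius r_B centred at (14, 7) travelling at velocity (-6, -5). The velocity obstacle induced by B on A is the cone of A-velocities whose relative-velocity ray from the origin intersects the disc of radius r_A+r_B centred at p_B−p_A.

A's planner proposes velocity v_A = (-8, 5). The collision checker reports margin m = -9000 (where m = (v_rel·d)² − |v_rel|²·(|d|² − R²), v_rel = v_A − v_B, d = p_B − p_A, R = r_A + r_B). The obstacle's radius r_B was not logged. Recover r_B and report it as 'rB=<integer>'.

m = -9000
d = (9, 21);  v_rel = (-2, 10),  |v_rel|² = 104
v_rel×d = (-2)·(21) − (10)·(9) = -132
since m = R²·104 − (-132)²:  R² = (17424 + -9000) / 104 = 81
R = √81 = 9  ⇒  r_B = 9 − 7 = 2

rB=2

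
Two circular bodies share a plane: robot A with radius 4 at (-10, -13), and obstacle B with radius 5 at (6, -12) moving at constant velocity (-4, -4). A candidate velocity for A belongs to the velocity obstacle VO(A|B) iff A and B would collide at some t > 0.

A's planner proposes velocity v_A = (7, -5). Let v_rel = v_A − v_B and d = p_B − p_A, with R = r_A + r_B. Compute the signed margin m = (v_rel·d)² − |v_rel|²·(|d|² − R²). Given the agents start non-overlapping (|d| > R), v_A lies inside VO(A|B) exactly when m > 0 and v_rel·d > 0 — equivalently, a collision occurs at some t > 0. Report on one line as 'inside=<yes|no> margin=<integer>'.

d = (16, 1),  |d|² = 257;  R = 4+5 = 9,  c = 257−9² = 176
v_rel = (11, -1),  |v_rel|² = 122;  v_rel·d = (11)·(16) + (-1)·(1) = 175
122·t² − 350·t + 176 = 0  ⇒  m = 175² − 122·176 = 9153
m = 9153 > 0,  v_rel·d = 175 > 0  ⇒  inside

inside=yes margin=9153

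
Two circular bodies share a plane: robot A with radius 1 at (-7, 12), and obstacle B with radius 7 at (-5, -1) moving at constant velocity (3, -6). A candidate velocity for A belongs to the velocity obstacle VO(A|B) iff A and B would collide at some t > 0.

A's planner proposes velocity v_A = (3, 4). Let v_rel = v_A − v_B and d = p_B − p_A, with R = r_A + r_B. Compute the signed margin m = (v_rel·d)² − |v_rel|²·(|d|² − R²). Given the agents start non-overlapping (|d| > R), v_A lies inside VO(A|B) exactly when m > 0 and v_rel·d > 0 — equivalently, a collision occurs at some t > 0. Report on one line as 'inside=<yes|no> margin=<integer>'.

d = (2, -13),  |d|² = 173;  R = 1+7 = 8,  c = 173−8² = 109
v_rel = (0, 10),  |v_rel|² = 100;  v_rel·d = (0)·(2) + (10)·(-13) = -130
100·t² + 260·t + 109 = 0  ⇒  m = (-130)² − 100·109 = 6000
m = 6000 > 0,  v_rel·d = -130 < 0  ⇒  outside

inside=no margin=6000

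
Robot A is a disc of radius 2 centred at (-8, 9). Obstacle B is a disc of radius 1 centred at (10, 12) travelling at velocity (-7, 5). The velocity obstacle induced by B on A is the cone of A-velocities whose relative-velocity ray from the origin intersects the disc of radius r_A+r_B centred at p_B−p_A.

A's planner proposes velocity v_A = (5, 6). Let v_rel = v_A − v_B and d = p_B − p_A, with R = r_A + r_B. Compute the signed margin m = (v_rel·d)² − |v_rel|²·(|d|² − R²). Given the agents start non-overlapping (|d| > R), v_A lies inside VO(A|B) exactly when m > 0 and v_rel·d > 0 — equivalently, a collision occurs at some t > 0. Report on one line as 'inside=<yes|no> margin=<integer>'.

d = (18, 3),  |d|² = 333;  R = 2+1 = 3,  c = 333−3² = 324
v_rel = (12, 1),  |v_rel|² = 145;  v_rel·d = (12)·(18) + (1)·(3) = 219
145·t² − 438·t + 324 = 0  ⇒  m = 219² − 145·324 = 981
m = 981 > 0,  v_rel·d = 219 > 0  ⇒  inside

inside=yes margin=981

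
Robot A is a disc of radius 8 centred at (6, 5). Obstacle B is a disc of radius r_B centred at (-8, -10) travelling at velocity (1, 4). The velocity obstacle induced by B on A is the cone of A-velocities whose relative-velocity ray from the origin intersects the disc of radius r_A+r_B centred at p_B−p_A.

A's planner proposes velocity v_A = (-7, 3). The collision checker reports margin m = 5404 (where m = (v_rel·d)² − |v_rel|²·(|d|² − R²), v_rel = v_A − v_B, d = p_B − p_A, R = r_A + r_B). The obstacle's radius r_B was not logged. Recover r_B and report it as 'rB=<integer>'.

m = 5404
d = (-14, -15);  v_rel = (-8, -1),  |v_rel|² = 65
v_rel×d = (-8)·(-15) − (-1)·(-14) = 106
since m = R²·65 − 106²:  R² = (11236 + 5404) / 65 = 256
R = √256 = 16  ⇒  r_B = 16 − 8 = 8

rB=8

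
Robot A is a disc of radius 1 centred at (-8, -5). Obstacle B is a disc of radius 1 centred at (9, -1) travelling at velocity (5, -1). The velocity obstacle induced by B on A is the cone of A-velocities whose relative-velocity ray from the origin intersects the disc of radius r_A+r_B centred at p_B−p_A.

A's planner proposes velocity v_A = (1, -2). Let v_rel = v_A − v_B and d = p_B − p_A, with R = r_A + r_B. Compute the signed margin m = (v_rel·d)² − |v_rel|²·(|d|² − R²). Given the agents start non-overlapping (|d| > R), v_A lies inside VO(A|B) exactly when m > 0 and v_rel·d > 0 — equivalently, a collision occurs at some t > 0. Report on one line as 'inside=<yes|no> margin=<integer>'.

d = (17, 4),  |d|² = 305;  R = 1+1 = 2,  c = 305−2² = 301
v_rel = (-4, -1),  |v_rel|² = 17;  v_rel·d = (-4)·(17) + (-1)·(4) = -72
17·t² + 144·t + 301 = 0  ⇒  m = (-72)² − 17·301 = 67
m = 67 > 0,  v_rel·d = -72 < 0  ⇒  outside

inside=no margin=67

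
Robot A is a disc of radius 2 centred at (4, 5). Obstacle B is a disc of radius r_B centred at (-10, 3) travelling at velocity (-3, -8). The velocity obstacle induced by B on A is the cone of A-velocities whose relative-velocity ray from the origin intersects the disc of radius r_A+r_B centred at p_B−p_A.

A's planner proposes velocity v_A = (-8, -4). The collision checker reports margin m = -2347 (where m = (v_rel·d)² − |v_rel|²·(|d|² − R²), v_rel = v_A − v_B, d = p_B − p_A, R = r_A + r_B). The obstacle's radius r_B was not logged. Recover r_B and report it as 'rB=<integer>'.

m = -2347
d = (-14, -2);  v_rel = (-5, 4),  |v_rel|² = 41
v_rel×d = (-5)·(-2) − (4)·(-14) = 66
since m = R²·41 − 66²:  R² = (4356 + -2347) / 41 = 49
R = √49 = 7  ⇒  r_B = 7 − 2 = 5

rB=5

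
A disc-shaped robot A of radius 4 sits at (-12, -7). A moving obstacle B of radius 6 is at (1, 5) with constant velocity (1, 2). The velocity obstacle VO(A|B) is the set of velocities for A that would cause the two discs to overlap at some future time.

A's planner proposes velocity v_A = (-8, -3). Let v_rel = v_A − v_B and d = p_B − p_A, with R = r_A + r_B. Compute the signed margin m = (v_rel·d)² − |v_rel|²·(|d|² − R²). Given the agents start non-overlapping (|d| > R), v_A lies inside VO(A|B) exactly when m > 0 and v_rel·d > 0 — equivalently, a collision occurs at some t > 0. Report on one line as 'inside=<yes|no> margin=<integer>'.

d = (13, 12),  |d|² = 313;  R = 4+6 = 10,  c = 313−10² = 213
v_rel = (-9, -5),  |v_rel|² = 106;  v_rel·d = (-9)·(13) + (-5)·(12) = -177
106·t² + 354·t + 213 = 0  ⇒  m = (-177)² − 106·213 = 8751
m = 8751 > 0,  v_rel·d = -177 < 0  ⇒  outside

inside=no margin=8751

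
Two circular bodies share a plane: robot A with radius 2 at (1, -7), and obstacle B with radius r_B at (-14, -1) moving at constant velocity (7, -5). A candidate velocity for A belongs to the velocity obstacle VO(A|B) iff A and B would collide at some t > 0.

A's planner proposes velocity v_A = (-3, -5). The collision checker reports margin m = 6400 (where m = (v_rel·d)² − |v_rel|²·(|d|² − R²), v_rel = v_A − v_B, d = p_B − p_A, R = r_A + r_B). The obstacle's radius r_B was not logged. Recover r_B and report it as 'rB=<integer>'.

m = 6400
d = (-15, 6);  v_rel = (-10, 0),  |v_rel|² = 100
v_rel×d = (-10)·(6) − (0)·(-15) = -60
since m = R²·100 − (-60)²:  R² = (3600 + 6400) / 100 = 100
R = √100 = 10  ⇒  r_B = 10 − 2 = 8

rB=8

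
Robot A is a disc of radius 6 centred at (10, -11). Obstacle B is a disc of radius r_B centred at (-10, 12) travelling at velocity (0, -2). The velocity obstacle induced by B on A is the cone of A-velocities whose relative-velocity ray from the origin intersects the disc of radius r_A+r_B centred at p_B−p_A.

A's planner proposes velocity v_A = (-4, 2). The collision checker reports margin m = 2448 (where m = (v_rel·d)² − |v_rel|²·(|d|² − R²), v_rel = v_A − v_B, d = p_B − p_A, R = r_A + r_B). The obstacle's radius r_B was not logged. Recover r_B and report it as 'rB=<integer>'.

m = 2448
d = (-20, 23);  v_rel = (-4, 4),  |v_rel|² = 32
v_rel×d = (-4)·(23) − (4)·(-20) = -12
since m = R²·32 − (-12)²:  R² = (144 + 2448) / 32 = 81
R = √81 = 9  ⇒  r_B = 9 − 6 = 3

rB=3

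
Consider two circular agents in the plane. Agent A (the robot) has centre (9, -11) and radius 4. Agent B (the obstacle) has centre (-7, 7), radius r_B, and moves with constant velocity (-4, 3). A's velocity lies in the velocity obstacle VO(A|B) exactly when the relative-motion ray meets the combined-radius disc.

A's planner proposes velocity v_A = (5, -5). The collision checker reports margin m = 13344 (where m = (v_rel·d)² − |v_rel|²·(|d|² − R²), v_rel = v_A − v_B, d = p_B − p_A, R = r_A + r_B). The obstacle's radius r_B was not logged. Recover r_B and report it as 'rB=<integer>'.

m = 13344
d = (-16, 18);  v_rel = (9, -8),  |v_rel|² = 145
v_rel×d = (9)·(18) − (-8)·(-16) = 34
since m = R²·145 − 34²:  R² = (1156 + 13344) / 145 = 100
R = √100 = 10  ⇒  r_B = 10 − 4 = 6

rB=6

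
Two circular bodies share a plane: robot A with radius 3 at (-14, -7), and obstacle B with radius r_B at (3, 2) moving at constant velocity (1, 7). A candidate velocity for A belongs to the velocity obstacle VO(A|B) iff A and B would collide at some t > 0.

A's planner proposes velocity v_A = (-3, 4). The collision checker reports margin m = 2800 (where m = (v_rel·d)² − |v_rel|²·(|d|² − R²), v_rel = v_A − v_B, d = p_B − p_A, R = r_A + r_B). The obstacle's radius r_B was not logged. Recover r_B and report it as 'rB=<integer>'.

m = 2800
d = (17, 9);  v_rel = (-4, -3),  |v_rel|² = 25
v_rel×d = (-4)·(9) − (-3)·(17) = 15
since m = R²·25 − 15²:  R² = (225 + 2800) / 25 = 121
R = √121 = 11  ⇒  r_B = 11 − 3 = 8

rB=8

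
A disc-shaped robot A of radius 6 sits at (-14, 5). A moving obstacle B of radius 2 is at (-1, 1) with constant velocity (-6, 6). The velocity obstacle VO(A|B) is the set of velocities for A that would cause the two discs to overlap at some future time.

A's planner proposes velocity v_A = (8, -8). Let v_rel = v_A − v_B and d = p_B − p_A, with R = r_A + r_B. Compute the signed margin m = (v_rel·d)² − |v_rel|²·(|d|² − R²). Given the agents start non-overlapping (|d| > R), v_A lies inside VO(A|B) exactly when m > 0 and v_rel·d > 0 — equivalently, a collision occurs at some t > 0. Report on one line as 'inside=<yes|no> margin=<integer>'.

d = (13, -4),  |d|² = 185;  R = 6+2 = 8,  c = 185−8² = 121
v_rel = (14, -14),  |v_rel|² = 392;  v_rel·d = (14)·(13) + (-14)·(-4) = 238
392·t² − 476·t + 121 = 0  ⇒  m = 238² − 392·121 = 9212
m = 9212 > 0,  v_rel·d = 238 > 0  ⇒  inside

inside=yes margin=9212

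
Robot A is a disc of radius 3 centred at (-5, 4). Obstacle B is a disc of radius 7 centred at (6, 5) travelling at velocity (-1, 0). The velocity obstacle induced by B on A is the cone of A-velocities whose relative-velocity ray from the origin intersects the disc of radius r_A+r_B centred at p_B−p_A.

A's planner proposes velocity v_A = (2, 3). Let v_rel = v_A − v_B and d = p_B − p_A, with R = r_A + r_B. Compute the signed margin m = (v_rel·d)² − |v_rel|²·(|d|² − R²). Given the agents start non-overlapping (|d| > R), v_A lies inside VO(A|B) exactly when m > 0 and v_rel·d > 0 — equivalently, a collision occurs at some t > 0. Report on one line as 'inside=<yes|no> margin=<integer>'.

d = (11, 1),  |d|² = 122;  R = 3+7 = 10,  c = 122−10² = 22
v_rel = (3, 3),  |v_rel|² = 18;  v_rel·d = (3)·(11) + (3)·(1) = 36
18·t² − 72·t + 22 = 0  ⇒  m = 36² − 18·22 = 900
m = 900 > 0,  v_rel·d = 36 > 0  ⇒  inside

inside=yes margin=900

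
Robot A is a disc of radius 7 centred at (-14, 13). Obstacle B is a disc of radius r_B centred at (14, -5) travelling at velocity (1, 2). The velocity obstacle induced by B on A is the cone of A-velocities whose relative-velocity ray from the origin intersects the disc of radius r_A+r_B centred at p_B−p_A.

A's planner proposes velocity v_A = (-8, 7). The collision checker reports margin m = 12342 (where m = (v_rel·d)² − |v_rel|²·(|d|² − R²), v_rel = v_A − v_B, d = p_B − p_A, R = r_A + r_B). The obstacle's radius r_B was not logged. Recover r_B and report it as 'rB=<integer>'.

m = 12342
d = (28, -18);  v_rel = (-9, 5),  |v_rel|² = 106
v_rel×d = (-9)·(-18) − (5)·(28) = 22
since m = R²·106 − 22²:  R² = (484 + 12342) / 106 = 121
R = √121 = 11  ⇒  r_B = 11 − 7 = 4

rB=4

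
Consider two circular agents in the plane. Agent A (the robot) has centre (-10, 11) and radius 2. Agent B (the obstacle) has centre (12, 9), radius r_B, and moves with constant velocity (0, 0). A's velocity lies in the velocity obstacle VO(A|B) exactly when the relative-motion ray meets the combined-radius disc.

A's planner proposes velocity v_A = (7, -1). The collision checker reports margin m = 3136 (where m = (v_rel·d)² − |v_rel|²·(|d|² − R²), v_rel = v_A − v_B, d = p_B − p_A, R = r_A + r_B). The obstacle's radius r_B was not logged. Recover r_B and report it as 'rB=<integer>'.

m = 3136
d = (22, -2);  v_rel = (7, -1),  |v_rel|² = 50
v_rel×d = (7)·(-2) − (-1)·(22) = 8
since m = R²·50 − 8²:  R² = (64 + 3136) / 50 = 64
R = √64 = 8  ⇒  r_B = 8 − 2 = 6

rB=6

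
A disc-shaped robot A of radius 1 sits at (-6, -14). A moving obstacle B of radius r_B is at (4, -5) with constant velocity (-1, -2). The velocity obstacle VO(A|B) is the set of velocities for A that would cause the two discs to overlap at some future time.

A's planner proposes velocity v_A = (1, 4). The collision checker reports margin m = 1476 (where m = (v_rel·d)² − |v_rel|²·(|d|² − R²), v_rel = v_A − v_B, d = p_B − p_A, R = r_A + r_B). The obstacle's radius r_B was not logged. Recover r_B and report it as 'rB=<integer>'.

m = 1476
d = (10, 9);  v_rel = (2, 6),  |v_rel|² = 40
v_rel×d = (2)·(9) − (6)·(10) = -42
since m = R²·40 − (-42)²:  R² = (1764 + 1476) / 40 = 81
R = √81 = 9  ⇒  r_B = 9 − 1 = 8

rB=8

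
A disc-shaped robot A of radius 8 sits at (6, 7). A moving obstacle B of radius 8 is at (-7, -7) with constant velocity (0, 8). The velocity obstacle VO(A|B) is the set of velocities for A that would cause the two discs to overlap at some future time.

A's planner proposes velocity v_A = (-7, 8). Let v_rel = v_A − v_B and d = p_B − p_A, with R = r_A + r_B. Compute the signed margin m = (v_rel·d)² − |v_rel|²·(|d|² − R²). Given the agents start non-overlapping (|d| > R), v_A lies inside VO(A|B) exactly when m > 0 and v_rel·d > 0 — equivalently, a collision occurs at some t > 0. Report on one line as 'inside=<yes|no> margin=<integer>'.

d = (-13, -14),  |d|² = 365;  R = 8+8 = 16,  c = 365−16² = 109
v_rel = (-7, 0),  |v_rel|² = 49;  v_rel·d = (-7)·(-13) + (0)·(-14) = 91
49·t² − 182·t + 109 = 0  ⇒  m = 91² − 49·109 = 2940
m = 2940 > 0,  v_rel·d = 91 > 0  ⇒  inside

inside=yes margin=2940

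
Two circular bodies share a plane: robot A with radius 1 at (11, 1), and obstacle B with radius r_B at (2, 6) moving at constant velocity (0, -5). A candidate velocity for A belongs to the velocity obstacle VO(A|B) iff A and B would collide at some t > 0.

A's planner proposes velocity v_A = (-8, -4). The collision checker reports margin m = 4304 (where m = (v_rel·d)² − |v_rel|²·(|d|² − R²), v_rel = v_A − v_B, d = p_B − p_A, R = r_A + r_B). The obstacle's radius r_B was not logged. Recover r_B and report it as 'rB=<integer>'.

m = 4304
d = (-9, 5);  v_rel = (-8, 1),  |v_rel|² = 65
v_rel×d = (-8)·(5) − (1)·(-9) = -31
since m = R²·65 − (-31)²:  R² = (961 + 4304) / 65 = 81
R = √81 = 9  ⇒  r_B = 9 − 1 = 8

rB=8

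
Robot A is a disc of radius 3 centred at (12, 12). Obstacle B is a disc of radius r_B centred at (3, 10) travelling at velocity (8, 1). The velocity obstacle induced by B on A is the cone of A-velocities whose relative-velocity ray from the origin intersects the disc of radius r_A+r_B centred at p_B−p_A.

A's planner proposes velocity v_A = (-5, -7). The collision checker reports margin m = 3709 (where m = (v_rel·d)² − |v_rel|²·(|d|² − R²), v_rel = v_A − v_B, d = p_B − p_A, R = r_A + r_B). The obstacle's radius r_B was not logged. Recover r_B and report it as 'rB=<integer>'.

m = 3709
d = (-9, -2);  v_rel = (-13, -8),  |v_rel|² = 233
v_rel×d = (-13)·(-2) − (-8)·(-9) = -46
since m = R²·233 − (-46)²:  R² = (2116 + 3709) / 233 = 25
R = √25 = 5  ⇒  r_B = 5 − 3 = 2

rB=2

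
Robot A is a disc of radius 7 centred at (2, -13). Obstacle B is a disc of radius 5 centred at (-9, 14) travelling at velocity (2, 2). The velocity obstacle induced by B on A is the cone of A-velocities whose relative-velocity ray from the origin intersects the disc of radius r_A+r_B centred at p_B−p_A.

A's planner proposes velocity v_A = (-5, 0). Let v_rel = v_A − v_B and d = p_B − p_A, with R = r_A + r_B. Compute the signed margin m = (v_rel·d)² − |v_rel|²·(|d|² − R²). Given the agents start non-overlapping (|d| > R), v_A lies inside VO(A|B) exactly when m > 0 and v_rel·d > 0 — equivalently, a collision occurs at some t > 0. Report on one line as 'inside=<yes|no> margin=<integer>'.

d = (-11, 27),  |d|² = 850;  R = 7+5 = 12,  c = 850−12² = 706
v_rel = (-7, -2),  |v_rel|² = 53;  v_rel·d = (-7)·(-11) + (-2)·(27) = 23
53·t² − 46·t + 706 = 0  ⇒  m = 23² − 53·706 = -36889
m = -36889 < 0,  v_rel·d = 23 > 0  ⇒  outside

inside=no margin=-36889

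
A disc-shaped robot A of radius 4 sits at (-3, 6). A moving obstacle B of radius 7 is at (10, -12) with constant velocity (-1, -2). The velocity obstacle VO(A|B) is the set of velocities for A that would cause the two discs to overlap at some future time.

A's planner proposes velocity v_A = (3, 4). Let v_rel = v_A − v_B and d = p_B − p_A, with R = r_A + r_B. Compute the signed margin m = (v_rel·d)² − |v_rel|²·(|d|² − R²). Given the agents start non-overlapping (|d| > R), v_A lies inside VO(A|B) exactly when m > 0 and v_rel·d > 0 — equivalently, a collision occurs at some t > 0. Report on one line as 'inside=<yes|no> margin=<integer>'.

d = (13, -18),  |d|² = 493;  R = 4+7 = 11,  c = 493−11² = 372
v_rel = (4, 6),  |v_rel|² = 52;  v_rel·d = (4)·(13) + (6)·(-18) = -56
52·t² + 112·t + 372 = 0  ⇒  m = (-56)² − 52·372 = -16208
m = -16208 < 0,  v_rel·d = -56 < 0  ⇒  outside

inside=no margin=-16208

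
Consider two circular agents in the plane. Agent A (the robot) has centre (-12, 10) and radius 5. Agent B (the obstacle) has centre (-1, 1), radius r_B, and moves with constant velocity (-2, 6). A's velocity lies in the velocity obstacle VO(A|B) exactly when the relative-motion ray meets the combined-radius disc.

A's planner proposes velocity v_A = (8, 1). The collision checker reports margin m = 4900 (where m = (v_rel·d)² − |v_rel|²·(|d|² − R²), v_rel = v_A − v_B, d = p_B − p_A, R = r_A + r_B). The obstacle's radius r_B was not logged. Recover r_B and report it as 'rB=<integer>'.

m = 4900
d = (11, -9);  v_rel = (10, -5),  |v_rel|² = 125
v_rel×d = (10)·(-9) − (-5)·(11) = -35
since m = R²·125 − (-35)²:  R² = (1225 + 4900) / 125 = 49
R = √49 = 7  ⇒  r_B = 7 − 5 = 2

rB=2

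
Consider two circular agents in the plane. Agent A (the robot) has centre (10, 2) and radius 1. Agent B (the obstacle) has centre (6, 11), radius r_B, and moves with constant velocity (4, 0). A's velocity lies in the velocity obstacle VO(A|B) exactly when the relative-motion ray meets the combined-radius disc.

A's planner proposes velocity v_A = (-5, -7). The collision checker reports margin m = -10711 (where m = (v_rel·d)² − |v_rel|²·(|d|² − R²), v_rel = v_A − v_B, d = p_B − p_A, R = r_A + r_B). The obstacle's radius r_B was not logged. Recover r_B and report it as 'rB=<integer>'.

m = -10711
d = (-4, 9);  v_rel = (-9, -7),  |v_rel|² = 130
v_rel×d = (-9)·(9) − (-7)·(-4) = -109
since m = R²·130 − (-109)²:  R² = (11881 + -10711) / 130 = 9
R = √9 = 3  ⇒  r_B = 3 − 1 = 2

rB=2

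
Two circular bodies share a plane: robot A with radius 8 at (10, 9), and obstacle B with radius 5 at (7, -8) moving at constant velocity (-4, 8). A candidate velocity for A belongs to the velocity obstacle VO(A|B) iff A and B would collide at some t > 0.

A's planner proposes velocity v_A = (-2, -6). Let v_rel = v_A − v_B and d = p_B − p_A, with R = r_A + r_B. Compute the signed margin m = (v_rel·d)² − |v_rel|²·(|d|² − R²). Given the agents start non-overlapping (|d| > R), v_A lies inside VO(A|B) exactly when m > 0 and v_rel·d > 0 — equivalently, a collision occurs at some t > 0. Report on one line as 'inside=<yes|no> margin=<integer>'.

d = (-3, -17),  |d|² = 298;  R = 8+5 = 13,  c = 298−13² = 129
v_rel = (2, -14),  |v_rel|² = 200;  v_rel·d = (2)·(-3) + (-14)·(-17) = 232
200·t² − 464·t + 129 = 0  ⇒  m = 232² − 200·129 = 28024
m = 28024 > 0,  v_rel·d = 232 > 0  ⇒  inside

inside=yes margin=28024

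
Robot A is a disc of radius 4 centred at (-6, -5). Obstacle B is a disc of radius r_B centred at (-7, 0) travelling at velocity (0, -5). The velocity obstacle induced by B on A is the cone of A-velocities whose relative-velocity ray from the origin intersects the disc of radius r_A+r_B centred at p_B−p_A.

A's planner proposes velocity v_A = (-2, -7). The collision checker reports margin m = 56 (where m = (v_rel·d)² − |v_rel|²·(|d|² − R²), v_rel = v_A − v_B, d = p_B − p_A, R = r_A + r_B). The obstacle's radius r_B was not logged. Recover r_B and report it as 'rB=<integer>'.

m = 56
d = (-1, 5);  v_rel = (-2, -2),  |v_rel|² = 8
v_rel×d = (-2)·(5) − (-2)·(-1) = -12
since m = R²·8 − (-12)²:  R² = (144 + 56) / 8 = 25
R = √25 = 5  ⇒  r_B = 5 − 4 = 1

rB=1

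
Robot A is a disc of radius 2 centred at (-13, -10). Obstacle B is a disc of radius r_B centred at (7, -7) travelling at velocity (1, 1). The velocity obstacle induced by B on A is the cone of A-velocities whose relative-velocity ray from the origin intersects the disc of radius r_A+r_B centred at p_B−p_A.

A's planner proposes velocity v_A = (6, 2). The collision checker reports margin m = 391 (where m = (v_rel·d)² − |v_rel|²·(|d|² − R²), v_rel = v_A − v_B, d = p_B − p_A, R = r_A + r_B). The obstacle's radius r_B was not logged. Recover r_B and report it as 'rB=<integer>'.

m = 391
d = (20, 3);  v_rel = (5, 1),  |v_rel|² = 26
v_rel×d = (5)·(3) − (1)·(20) = -5
since m = R²·26 − (-5)²:  R² = (25 + 391) / 26 = 16
R = √16 = 4  ⇒  r_B = 4 − 2 = 2

rB=2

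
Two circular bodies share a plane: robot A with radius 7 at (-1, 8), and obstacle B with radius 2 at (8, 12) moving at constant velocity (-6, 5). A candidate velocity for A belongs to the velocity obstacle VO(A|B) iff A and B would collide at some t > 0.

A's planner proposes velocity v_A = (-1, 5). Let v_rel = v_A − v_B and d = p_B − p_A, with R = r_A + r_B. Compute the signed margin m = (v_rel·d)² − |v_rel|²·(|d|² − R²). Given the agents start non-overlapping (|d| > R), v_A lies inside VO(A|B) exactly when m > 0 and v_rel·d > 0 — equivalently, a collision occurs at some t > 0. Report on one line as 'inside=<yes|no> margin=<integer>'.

d = (9, 4),  |d|² = 97;  R = 7+2 = 9,  c = 97−9² = 16
v_rel = (5, 0),  |v_rel|² = 25;  v_rel·d = (5)·(9) + (0)·(4) = 45
25·t² − 90·t + 16 = 0  ⇒  m = 45² − 25·16 = 1625
m = 1625 > 0,  v_rel·d = 45 > 0  ⇒  inside

inside=yes margin=1625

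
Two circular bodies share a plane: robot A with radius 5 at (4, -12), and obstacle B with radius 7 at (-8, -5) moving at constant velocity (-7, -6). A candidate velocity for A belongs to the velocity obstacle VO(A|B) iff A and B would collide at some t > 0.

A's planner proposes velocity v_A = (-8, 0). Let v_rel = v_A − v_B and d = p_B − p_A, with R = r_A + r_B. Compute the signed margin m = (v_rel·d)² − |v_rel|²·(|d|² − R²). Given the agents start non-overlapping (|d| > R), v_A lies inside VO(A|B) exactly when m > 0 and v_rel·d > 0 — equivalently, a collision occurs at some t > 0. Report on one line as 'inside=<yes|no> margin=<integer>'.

d = (-12, 7),  |d|² = 193;  R = 5+7 = 12,  c = 193−12² = 49
v_rel = (-1, 6),  |v_rel|² = 37;  v_rel·d = (-1)·(-12) + (6)·(7) = 54
37·t² − 108·t + 49 = 0  ⇒  m = 54² − 37·49 = 1103
m = 1103 > 0,  v_rel·d = 54 > 0  ⇒  inside

inside=yes margin=1103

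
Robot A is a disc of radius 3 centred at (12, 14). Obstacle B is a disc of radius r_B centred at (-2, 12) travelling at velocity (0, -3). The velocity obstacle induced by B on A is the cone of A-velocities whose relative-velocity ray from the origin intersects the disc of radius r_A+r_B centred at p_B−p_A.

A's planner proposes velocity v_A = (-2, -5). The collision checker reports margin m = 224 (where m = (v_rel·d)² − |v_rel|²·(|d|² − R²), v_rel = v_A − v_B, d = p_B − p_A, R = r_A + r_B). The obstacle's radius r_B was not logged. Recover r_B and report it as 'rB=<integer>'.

m = 224
d = (-14, -2);  v_rel = (-2, -2),  |v_rel|² = 8
v_rel×d = (-2)·(-2) − (-2)·(-14) = -24
since m = R²·8 − (-24)²:  R² = (576 + 224) / 8 = 100
R = √100 = 10  ⇒  r_B = 10 − 3 = 7

rB=7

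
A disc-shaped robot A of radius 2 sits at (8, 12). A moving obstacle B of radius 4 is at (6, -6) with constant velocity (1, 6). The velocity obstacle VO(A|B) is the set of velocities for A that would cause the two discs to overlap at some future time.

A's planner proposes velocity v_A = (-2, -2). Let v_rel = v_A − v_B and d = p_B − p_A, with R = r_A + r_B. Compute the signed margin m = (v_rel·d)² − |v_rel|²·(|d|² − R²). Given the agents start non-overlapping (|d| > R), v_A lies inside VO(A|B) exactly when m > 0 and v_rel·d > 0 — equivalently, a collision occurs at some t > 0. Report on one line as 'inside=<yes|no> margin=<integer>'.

d = (-2, -18),  |d|² = 328;  R = 2+4 = 6,  c = 328−6² = 292
v_rel = (-3, -8),  |v_rel|² = 73;  v_rel·d = (-3)·(-2) + (-8)·(-18) = 150
73·t² − 300·t + 292 = 0  ⇒  m = 150² − 73·292 = 1184
m = 1184 > 0,  v_rel·d = 150 > 0  ⇒  inside

inside=yes margin=1184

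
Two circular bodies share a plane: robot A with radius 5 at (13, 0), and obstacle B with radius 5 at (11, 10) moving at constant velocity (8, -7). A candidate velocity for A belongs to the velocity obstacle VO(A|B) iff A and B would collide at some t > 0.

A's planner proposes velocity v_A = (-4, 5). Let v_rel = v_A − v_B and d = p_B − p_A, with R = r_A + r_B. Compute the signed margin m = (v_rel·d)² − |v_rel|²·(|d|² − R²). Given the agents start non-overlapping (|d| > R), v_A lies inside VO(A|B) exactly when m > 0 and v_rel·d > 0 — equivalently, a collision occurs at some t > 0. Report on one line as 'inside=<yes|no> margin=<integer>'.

d = (-2, 10),  |d|² = 104;  R = 5+5 = 10,  c = 104−10² = 4
v_rel = (-12, 12),  |v_rel|² = 288;  v_rel·d = (-12)·(-2) + (12)·(10) = 144
288·t² − 288·t + 4 = 0  ⇒  m = 144² − 288·4 = 19584
m = 19584 > 0,  v_rel·d = 144 > 0  ⇒  inside

inside=yes margin=19584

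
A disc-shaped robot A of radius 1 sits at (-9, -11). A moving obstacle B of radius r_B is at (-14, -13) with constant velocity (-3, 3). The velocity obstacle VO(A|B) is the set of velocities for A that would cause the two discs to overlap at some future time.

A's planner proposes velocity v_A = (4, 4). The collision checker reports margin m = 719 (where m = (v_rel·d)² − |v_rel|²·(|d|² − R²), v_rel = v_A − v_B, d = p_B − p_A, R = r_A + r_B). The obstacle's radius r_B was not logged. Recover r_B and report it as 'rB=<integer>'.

m = 719
d = (-5, -2);  v_rel = (7, 1),  |v_rel|² = 50
v_rel×d = (7)·(-2) − (1)·(-5) = -9
since m = R²·50 − (-9)²:  R² = (81 + 719) / 50 = 16
R = √16 = 4  ⇒  r_B = 4 − 1 = 3

rB=3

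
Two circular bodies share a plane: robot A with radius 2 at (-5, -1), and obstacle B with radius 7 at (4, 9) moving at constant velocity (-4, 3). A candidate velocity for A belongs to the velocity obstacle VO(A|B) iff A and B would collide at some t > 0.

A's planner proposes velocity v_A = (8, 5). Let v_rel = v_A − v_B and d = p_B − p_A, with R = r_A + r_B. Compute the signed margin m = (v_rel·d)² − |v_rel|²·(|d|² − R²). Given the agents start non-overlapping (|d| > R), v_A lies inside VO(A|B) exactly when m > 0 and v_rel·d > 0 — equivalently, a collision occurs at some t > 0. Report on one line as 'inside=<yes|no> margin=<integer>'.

d = (9, 10),  |d|² = 181;  R = 2+7 = 9,  c = 181−9² = 100
v_rel = (12, 2),  |v_rel|² = 148;  v_rel·d = (12)·(9) + (2)·(10) = 128
148·t² − 256·t + 100 = 0  ⇒  m = 128² − 148·100 = 1584
m = 1584 > 0,  v_rel·d = 128 > 0  ⇒  inside

inside=yes margin=1584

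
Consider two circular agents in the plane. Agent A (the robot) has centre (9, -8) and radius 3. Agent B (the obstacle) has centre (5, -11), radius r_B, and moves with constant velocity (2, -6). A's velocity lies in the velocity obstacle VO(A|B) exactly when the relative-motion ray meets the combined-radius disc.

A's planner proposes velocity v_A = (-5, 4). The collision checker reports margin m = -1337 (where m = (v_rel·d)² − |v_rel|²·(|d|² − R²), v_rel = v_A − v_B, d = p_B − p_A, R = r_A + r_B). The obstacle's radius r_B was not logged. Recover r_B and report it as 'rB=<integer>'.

m = -1337
d = (-4, -3);  v_rel = (-7, 10),  |v_rel|² = 149
v_rel×d = (-7)·(-3) − (10)·(-4) = 61
since m = R²·149 − 61²:  R² = (3721 + -1337) / 149 = 16
R = √16 = 4  ⇒  r_B = 4 − 3 = 1

rB=1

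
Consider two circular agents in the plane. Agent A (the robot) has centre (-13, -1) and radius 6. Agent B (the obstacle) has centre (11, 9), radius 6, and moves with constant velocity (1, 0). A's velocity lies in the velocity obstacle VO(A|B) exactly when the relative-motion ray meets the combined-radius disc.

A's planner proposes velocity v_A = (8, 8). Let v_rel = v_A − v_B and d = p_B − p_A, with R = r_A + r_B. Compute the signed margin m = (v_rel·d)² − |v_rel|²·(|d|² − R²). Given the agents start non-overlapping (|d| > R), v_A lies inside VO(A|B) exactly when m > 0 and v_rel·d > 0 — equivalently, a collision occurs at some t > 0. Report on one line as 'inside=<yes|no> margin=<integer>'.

d = (24, 10),  |d|² = 676;  R = 6+6 = 12,  c = 676−12² = 532
v_rel = (7, 8),  |v_rel|² = 113;  v_rel·d = (7)·(24) + (8)·(10) = 248
113·t² − 496·t + 532 = 0  ⇒  m = 248² − 113·532 = 1388
m = 1388 > 0,  v_rel·d = 248 > 0  ⇒  inside

inside=yes margin=1388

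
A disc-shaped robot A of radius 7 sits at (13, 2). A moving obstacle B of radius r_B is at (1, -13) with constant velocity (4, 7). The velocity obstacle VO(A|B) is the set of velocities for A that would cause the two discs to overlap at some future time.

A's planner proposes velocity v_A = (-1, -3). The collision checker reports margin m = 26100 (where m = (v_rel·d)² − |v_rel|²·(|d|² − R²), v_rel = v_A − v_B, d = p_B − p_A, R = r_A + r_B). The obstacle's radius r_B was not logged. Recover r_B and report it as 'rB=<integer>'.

m = 26100
d = (-12, -15);  v_rel = (-5, -10),  |v_rel|² = 125
v_rel×d = (-5)·(-15) − (-10)·(-12) = -45
since m = R²·125 − (-45)²:  R² = (2025 + 26100) / 125 = 225
R = √225 = 15  ⇒  r_B = 15 − 7 = 8

rB=8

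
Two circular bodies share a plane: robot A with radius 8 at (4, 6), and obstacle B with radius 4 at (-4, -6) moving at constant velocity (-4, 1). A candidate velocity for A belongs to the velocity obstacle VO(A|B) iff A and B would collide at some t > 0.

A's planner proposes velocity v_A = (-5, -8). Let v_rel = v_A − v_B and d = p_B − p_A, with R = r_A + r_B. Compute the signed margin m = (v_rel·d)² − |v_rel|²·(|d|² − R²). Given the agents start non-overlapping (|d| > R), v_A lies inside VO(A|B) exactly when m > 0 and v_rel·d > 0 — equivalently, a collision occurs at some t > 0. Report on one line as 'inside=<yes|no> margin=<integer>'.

d = (-8, -12),  |d|² = 208;  R = 8+4 = 12,  c = 208−12² = 64
v_rel = (-1, -9),  |v_rel|² = 82;  v_rel·d = (-1)·(-8) + (-9)·(-12) = 116
82·t² − 232·t + 64 = 0  ⇒  m = 116² − 82·64 = 8208
m = 8208 > 0,  v_rel·d = 116 > 0  ⇒  inside

inside=yes margin=8208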